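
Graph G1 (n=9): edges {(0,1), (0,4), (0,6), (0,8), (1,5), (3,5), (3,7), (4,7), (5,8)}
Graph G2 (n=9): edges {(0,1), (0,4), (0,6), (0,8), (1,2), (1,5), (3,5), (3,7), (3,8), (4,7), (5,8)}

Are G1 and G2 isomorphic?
No, not isomorphic

The graphs are NOT isomorphic.

Counting edges: G1 has 9 edge(s); G2 has 11 edge(s).
Edge count is an isomorphism invariant (a bijection on vertices induces a bijection on edges), so differing edge counts rule out isomorphism.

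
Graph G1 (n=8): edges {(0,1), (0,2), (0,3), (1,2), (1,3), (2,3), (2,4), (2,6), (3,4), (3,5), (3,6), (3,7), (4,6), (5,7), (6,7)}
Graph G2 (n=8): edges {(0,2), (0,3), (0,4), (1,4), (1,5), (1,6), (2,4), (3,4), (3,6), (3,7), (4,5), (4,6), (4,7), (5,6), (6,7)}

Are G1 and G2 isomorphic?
Yes, isomorphic

The graphs are isomorphic.
One valid mapping φ: V(G1) → V(G2): 0→5, 1→1, 2→6, 3→4, 4→7, 5→2, 6→3, 7→0

Verify φ preserves adjacency — for each edge of G1, its image is an edge of G2:
  (0,1) → (φ(0),φ(1)) = (1,5) ∈ E(G2) ✓
  (0,2) → (φ(0),φ(2)) = (5,6) ∈ E(G2) ✓
  (0,3) → (φ(0),φ(3)) = (4,5) ∈ E(G2) ✓
  (1,2) → (φ(1),φ(2)) = (1,6) ∈ E(G2) ✓
  (1,3) → (φ(1),φ(3)) = (1,4) ∈ E(G2) ✓
  (2,3) → (φ(2),φ(3)) = (4,6) ∈ E(G2) ✓
  (2,4) → (φ(2),φ(4)) = (6,7) ∈ E(G2) ✓
  (2,6) → (φ(2),φ(6)) = (3,6) ∈ E(G2) ✓
  (3,4) → (φ(3),φ(4)) = (4,7) ∈ E(G2) ✓
  (3,5) → (φ(3),φ(5)) = (2,4) ∈ E(G2) ✓
  (3,6) → (φ(3),φ(6)) = (3,4) ∈ E(G2) ✓
  (3,7) → (φ(3),φ(7)) = (0,4) ∈ E(G2) ✓
  (4,6) → (φ(4),φ(6)) = (3,7) ∈ E(G2) ✓
  (5,7) → (φ(5),φ(7)) = (0,2) ∈ E(G2) ✓
  (6,7) → (φ(6),φ(7)) = (0,3) ∈ E(G2) ✓
All 15 edges of G1 map to edges of G2, and |E(G1)| = |E(G2)| = 15, so φ is a bijection on edges as well as vertices. Hence G1 ≅ G2.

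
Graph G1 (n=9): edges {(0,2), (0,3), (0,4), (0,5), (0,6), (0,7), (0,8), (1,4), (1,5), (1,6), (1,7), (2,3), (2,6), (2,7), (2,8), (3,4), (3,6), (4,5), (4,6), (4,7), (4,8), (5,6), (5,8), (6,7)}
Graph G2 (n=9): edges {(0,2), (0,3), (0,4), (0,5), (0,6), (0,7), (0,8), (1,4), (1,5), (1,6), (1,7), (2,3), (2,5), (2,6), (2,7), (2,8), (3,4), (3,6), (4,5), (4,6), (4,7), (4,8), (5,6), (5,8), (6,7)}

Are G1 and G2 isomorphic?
No, not isomorphic

The graphs are NOT isomorphic.

Counting edges: G1 has 24 edge(s); G2 has 25 edge(s).
Edge count is an isomorphism invariant (a bijection on vertices induces a bijection on edges), so differing edge counts rule out isomorphism.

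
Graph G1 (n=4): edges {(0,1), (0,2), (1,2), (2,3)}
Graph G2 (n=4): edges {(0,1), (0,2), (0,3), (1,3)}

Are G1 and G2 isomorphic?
Yes, isomorphic

The graphs are isomorphic.
One valid mapping φ: V(G1) → V(G2): 0→3, 1→1, 2→0, 3→2

Verify φ preserves adjacency — for each edge of G1, its image is an edge of G2:
  (0,1) → (φ(0),φ(1)) = (1,3) ∈ E(G2) ✓
  (0,2) → (φ(0),φ(2)) = (0,3) ∈ E(G2) ✓
  (1,2) → (φ(1),φ(2)) = (0,1) ∈ E(G2) ✓
  (2,3) → (φ(2),φ(3)) = (0,2) ∈ E(G2) ✓
All 4 edges of G1 map to edges of G2, and |E(G1)| = |E(G2)| = 4, so φ is a bijection on edges as well as vertices. Hence G1 ≅ G2.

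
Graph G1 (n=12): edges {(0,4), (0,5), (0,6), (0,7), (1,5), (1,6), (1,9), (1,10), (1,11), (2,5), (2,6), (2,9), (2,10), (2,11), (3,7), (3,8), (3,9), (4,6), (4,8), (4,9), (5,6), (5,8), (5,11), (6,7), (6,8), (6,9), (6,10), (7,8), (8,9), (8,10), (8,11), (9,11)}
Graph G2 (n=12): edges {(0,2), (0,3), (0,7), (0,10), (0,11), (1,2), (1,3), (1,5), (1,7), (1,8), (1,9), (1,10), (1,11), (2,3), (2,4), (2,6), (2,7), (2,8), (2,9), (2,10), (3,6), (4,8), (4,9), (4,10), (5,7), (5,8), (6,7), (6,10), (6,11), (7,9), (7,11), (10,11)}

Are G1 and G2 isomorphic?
Yes, isomorphic

The graphs are isomorphic.
One valid mapping φ: V(G1) → V(G2): 0→4, 1→6, 2→0, 3→5, 4→9, 5→10, 6→2, 7→8, 8→1, 9→7, 10→3, 11→11

Verify φ preserves adjacency — for each edge of G1, its image is an edge of G2:
  (0,4) → (φ(0),φ(4)) = (4,9) ∈ E(G2) ✓
  (0,5) → (φ(0),φ(5)) = (4,10) ∈ E(G2) ✓
  (0,6) → (φ(0),φ(6)) = (2,4) ∈ E(G2) ✓
  (0,7) → (φ(0),φ(7)) = (4,8) ∈ E(G2) ✓
  (1,5) → (φ(1),φ(5)) = (6,10) ∈ E(G2) ✓
  (1,6) → (φ(1),φ(6)) = (2,6) ∈ E(G2) ✓
  (1,9) → (φ(1),φ(9)) = (6,7) ∈ E(G2) ✓
  (1,10) → (φ(1),φ(10)) = (3,6) ∈ E(G2) ✓
  (1,11) → (φ(1),φ(11)) = (6,11) ∈ E(G2) ✓
  (2,5) → (φ(2),φ(5)) = (0,10) ∈ E(G2) ✓
  (2,6) → (φ(2),φ(6)) = (0,2) ∈ E(G2) ✓
  (2,9) → (φ(2),φ(9)) = (0,7) ∈ E(G2) ✓
  (2,10) → (φ(2),φ(10)) = (0,3) ∈ E(G2) ✓
  (2,11) → (φ(2),φ(11)) = (0,11) ∈ E(G2) ✓
  (3,7) → (φ(3),φ(7)) = (5,8) ∈ E(G2) ✓
  (3,8) → (φ(3),φ(8)) = (1,5) ∈ E(G2) ✓
  (3,9) → (φ(3),φ(9)) = (5,7) ∈ E(G2) ✓
  (4,6) → (φ(4),φ(6)) = (2,9) ∈ E(G2) ✓
  (4,8) → (φ(4),φ(8)) = (1,9) ∈ E(G2) ✓
  (4,9) → (φ(4),φ(9)) = (7,9) ∈ E(G2) ✓
  (5,6) → (φ(5),φ(6)) = (2,10) ∈ E(G2) ✓
  (5,8) → (φ(5),φ(8)) = (1,10) ∈ E(G2) ✓
  (5,11) → (φ(5),φ(11)) = (10,11) ∈ E(G2) ✓
  (6,7) → (φ(6),φ(7)) = (2,8) ∈ E(G2) ✓
  (6,8) → (φ(6),φ(8)) = (1,2) ∈ E(G2) ✓
  (6,9) → (φ(6),φ(9)) = (2,7) ∈ E(G2) ✓
  (6,10) → (φ(6),φ(10)) = (2,3) ∈ E(G2) ✓
  (7,8) → (φ(7),φ(8)) = (1,8) ∈ E(G2) ✓
  (8,9) → (φ(8),φ(9)) = (1,7) ∈ E(G2) ✓
  (8,10) → (φ(8),φ(10)) = (1,3) ∈ E(G2) ✓
  (8,11) → (φ(8),φ(11)) = (1,11) ∈ E(G2) ✓
  (9,11) → (φ(9),φ(11)) = (7,11) ∈ E(G2) ✓
All 32 edges of G1 map to edges of G2, and |E(G1)| = |E(G2)| = 32, so φ is a bijection on edges as well as vertices. Hence G1 ≅ G2.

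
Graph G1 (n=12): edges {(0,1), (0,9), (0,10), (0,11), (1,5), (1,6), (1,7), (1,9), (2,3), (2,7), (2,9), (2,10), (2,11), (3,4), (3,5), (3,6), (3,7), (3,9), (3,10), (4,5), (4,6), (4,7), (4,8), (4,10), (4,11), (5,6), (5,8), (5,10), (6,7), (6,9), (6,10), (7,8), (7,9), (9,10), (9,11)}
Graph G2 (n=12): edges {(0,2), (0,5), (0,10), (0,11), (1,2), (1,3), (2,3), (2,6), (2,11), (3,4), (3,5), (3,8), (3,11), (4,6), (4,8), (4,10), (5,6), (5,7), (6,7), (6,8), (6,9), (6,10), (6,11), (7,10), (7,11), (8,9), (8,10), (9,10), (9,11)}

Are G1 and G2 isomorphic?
No, not isomorphic

The graphs are NOT isomorphic.

Counting triangles (3-cliques): G1 has 33, G2 has 16.
Triangle count is an isomorphism invariant, so differing triangle counts rule out isomorphism.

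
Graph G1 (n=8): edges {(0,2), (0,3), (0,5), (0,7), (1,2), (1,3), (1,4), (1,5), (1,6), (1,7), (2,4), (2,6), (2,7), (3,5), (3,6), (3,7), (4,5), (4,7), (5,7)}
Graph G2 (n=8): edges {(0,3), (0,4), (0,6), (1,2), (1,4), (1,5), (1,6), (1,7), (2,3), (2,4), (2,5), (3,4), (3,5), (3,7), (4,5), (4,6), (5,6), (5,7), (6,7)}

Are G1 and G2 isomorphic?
Yes, isomorphic

The graphs are isomorphic.
One valid mapping φ: V(G1) → V(G2): 0→7, 1→4, 2→3, 3→6, 4→2, 5→1, 6→0, 7→5

Verify φ preserves adjacency — for each edge of G1, its image is an edge of G2:
  (0,2) → (φ(0),φ(2)) = (3,7) ∈ E(G2) ✓
  (0,3) → (φ(0),φ(3)) = (6,7) ∈ E(G2) ✓
  (0,5) → (φ(0),φ(5)) = (1,7) ∈ E(G2) ✓
  (0,7) → (φ(0),φ(7)) = (5,7) ∈ E(G2) ✓
  (1,2) → (φ(1),φ(2)) = (3,4) ∈ E(G2) ✓
  (1,3) → (φ(1),φ(3)) = (4,6) ∈ E(G2) ✓
  (1,4) → (φ(1),φ(4)) = (2,4) ∈ E(G2) ✓
  (1,5) → (φ(1),φ(5)) = (1,4) ∈ E(G2) ✓
  (1,6) → (φ(1),φ(6)) = (0,4) ∈ E(G2) ✓
  (1,7) → (φ(1),φ(7)) = (4,5) ∈ E(G2) ✓
  (2,4) → (φ(2),φ(4)) = (2,3) ∈ E(G2) ✓
  (2,6) → (φ(2),φ(6)) = (0,3) ∈ E(G2) ✓
  (2,7) → (φ(2),φ(7)) = (3,5) ∈ E(G2) ✓
  (3,5) → (φ(3),φ(5)) = (1,6) ∈ E(G2) ✓
  (3,6) → (φ(3),φ(6)) = (0,6) ∈ E(G2) ✓
  (3,7) → (φ(3),φ(7)) = (5,6) ∈ E(G2) ✓
  (4,5) → (φ(4),φ(5)) = (1,2) ∈ E(G2) ✓
  (4,7) → (φ(4),φ(7)) = (2,5) ∈ E(G2) ✓
  (5,7) → (φ(5),φ(7)) = (1,5) ∈ E(G2) ✓
All 19 edges of G1 map to edges of G2, and |E(G1)| = |E(G2)| = 19, so φ is a bijection on edges as well as vertices. Hence G1 ≅ G2.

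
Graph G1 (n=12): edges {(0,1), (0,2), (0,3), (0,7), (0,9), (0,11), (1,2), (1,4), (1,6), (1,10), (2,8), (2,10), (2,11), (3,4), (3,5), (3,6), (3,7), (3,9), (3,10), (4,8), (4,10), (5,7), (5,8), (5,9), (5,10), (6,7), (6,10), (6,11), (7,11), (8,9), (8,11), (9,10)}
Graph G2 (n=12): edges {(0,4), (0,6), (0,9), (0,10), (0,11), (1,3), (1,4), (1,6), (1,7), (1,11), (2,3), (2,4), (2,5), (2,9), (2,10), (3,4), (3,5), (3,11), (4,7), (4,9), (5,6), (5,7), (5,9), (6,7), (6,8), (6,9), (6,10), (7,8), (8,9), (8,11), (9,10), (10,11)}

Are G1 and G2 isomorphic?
Yes, isomorphic

The graphs are isomorphic.
One valid mapping φ: V(G1) → V(G2): 0→4, 1→7, 2→1, 3→9, 4→8, 5→10, 6→5, 7→2, 8→11, 9→0, 10→6, 11→3

Verify φ preserves adjacency — for each edge of G1, its image is an edge of G2:
  (0,1) → (φ(0),φ(1)) = (4,7) ∈ E(G2) ✓
  (0,2) → (φ(0),φ(2)) = (1,4) ∈ E(G2) ✓
  (0,3) → (φ(0),φ(3)) = (4,9) ∈ E(G2) ✓
  (0,7) → (φ(0),φ(7)) = (2,4) ∈ E(G2) ✓
  (0,9) → (φ(0),φ(9)) = (0,4) ∈ E(G2) ✓
  (0,11) → (φ(0),φ(11)) = (3,4) ∈ E(G2) ✓
  (1,2) → (φ(1),φ(2)) = (1,7) ∈ E(G2) ✓
  (1,4) → (φ(1),φ(4)) = (7,8) ∈ E(G2) ✓
  (1,6) → (φ(1),φ(6)) = (5,7) ∈ E(G2) ✓
  (1,10) → (φ(1),φ(10)) = (6,7) ∈ E(G2) ✓
  (2,8) → (φ(2),φ(8)) = (1,11) ∈ E(G2) ✓
  (2,10) → (φ(2),φ(10)) = (1,6) ∈ E(G2) ✓
  (2,11) → (φ(2),φ(11)) = (1,3) ∈ E(G2) ✓
  (3,4) → (φ(3),φ(4)) = (8,9) ∈ E(G2) ✓
  (3,5) → (φ(3),φ(5)) = (9,10) ∈ E(G2) ✓
  (3,6) → (φ(3),φ(6)) = (5,9) ∈ E(G2) ✓
  (3,7) → (φ(3),φ(7)) = (2,9) ∈ E(G2) ✓
  (3,9) → (φ(3),φ(9)) = (0,9) ∈ E(G2) ✓
  (3,10) → (φ(3),φ(10)) = (6,9) ∈ E(G2) ✓
  (4,8) → (φ(4),φ(8)) = (8,11) ∈ E(G2) ✓
  (4,10) → (φ(4),φ(10)) = (6,8) ∈ E(G2) ✓
  (5,7) → (φ(5),φ(7)) = (2,10) ∈ E(G2) ✓
  (5,8) → (φ(5),φ(8)) = (10,11) ∈ E(G2) ✓
  (5,9) → (φ(5),φ(9)) = (0,10) ∈ E(G2) ✓
  (5,10) → (φ(5),φ(10)) = (6,10) ∈ E(G2) ✓
  (6,7) → (φ(6),φ(7)) = (2,5) ∈ E(G2) ✓
  (6,10) → (φ(6),φ(10)) = (5,6) ∈ E(G2) ✓
  (6,11) → (φ(6),φ(11)) = (3,5) ∈ E(G2) ✓
  (7,11) → (φ(7),φ(11)) = (2,3) ∈ E(G2) ✓
  (8,9) → (φ(8),φ(9)) = (0,11) ∈ E(G2) ✓
  (8,11) → (φ(8),φ(11)) = (3,11) ∈ E(G2) ✓
  (9,10) → (φ(9),φ(10)) = (0,6) ∈ E(G2) ✓
All 32 edges of G1 map to edges of G2, and |E(G1)| = |E(G2)| = 32, so φ is a bijection on edges as well as vertices. Hence G1 ≅ G2.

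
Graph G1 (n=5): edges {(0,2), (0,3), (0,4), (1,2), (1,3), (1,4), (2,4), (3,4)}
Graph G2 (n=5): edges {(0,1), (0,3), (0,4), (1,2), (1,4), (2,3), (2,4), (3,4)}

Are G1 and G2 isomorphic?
Yes, isomorphic

The graphs are isomorphic.
One valid mapping φ: V(G1) → V(G2): 0→0, 1→2, 2→1, 3→3, 4→4

Verify φ preserves adjacency — for each edge of G1, its image is an edge of G2:
  (0,2) → (φ(0),φ(2)) = (0,1) ∈ E(G2) ✓
  (0,3) → (φ(0),φ(3)) = (0,3) ∈ E(G2) ✓
  (0,4) → (φ(0),φ(4)) = (0,4) ∈ E(G2) ✓
  (1,2) → (φ(1),φ(2)) = (1,2) ∈ E(G2) ✓
  (1,3) → (φ(1),φ(3)) = (2,3) ∈ E(G2) ✓
  (1,4) → (φ(1),φ(4)) = (2,4) ∈ E(G2) ✓
  (2,4) → (φ(2),φ(4)) = (1,4) ∈ E(G2) ✓
  (3,4) → (φ(3),φ(4)) = (3,4) ∈ E(G2) ✓
All 8 edges of G1 map to edges of G2, and |E(G1)| = |E(G2)| = 8, so φ is a bijection on edges as well as vertices. Hence G1 ≅ G2.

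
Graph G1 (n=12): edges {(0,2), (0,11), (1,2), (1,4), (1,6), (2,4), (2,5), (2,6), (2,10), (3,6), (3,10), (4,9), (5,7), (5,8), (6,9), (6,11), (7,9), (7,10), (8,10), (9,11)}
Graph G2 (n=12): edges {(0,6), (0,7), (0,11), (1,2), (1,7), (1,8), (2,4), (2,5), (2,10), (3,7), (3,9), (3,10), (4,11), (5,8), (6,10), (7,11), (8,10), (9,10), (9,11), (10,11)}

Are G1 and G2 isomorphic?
Yes, isomorphic

The graphs are isomorphic.
One valid mapping φ: V(G1) → V(G2): 0→6, 1→9, 2→10, 3→4, 4→3, 5→8, 6→11, 7→1, 8→5, 9→7, 10→2, 11→0

Verify φ preserves adjacency — for each edge of G1, its image is an edge of G2:
  (0,2) → (φ(0),φ(2)) = (6,10) ∈ E(G2) ✓
  (0,11) → (φ(0),φ(11)) = (0,6) ∈ E(G2) ✓
  (1,2) → (φ(1),φ(2)) = (9,10) ∈ E(G2) ✓
  (1,4) → (φ(1),φ(4)) = (3,9) ∈ E(G2) ✓
  (1,6) → (φ(1),φ(6)) = (9,11) ∈ E(G2) ✓
  (2,4) → (φ(2),φ(4)) = (3,10) ∈ E(G2) ✓
  (2,5) → (φ(2),φ(5)) = (8,10) ∈ E(G2) ✓
  (2,6) → (φ(2),φ(6)) = (10,11) ∈ E(G2) ✓
  (2,10) → (φ(2),φ(10)) = (2,10) ∈ E(G2) ✓
  (3,6) → (φ(3),φ(6)) = (4,11) ∈ E(G2) ✓
  (3,10) → (φ(3),φ(10)) = (2,4) ∈ E(G2) ✓
  (4,9) → (φ(4),φ(9)) = (3,7) ∈ E(G2) ✓
  (5,7) → (φ(5),φ(7)) = (1,8) ∈ E(G2) ✓
  (5,8) → (φ(5),φ(8)) = (5,8) ∈ E(G2) ✓
  (6,9) → (φ(6),φ(9)) = (7,11) ∈ E(G2) ✓
  (6,11) → (φ(6),φ(11)) = (0,11) ∈ E(G2) ✓
  (7,9) → (φ(7),φ(9)) = (1,7) ∈ E(G2) ✓
  (7,10) → (φ(7),φ(10)) = (1,2) ∈ E(G2) ✓
  (8,10) → (φ(8),φ(10)) = (2,5) ∈ E(G2) ✓
  (9,11) → (φ(9),φ(11)) = (0,7) ∈ E(G2) ✓
All 20 edges of G1 map to edges of G2, and |E(G1)| = |E(G2)| = 20, so φ is a bijection on edges as well as vertices. Hence G1 ≅ G2.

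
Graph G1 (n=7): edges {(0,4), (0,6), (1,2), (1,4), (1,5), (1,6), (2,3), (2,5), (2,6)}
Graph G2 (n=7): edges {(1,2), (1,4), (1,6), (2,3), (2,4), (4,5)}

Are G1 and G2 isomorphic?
No, not isomorphic

The graphs are NOT isomorphic.

Degrees in G1: deg(0)=2, deg(1)=4, deg(2)=4, deg(3)=1, deg(4)=2, deg(5)=2, deg(6)=3.
Sorted degree sequence of G1: [4, 4, 3, 2, 2, 2, 1].
Degrees in G2: deg(0)=0, deg(1)=3, deg(2)=3, deg(3)=1, deg(4)=3, deg(5)=1, deg(6)=1.
Sorted degree sequence of G2: [3, 3, 3, 1, 1, 1, 0].
The (sorted) degree sequence is an isomorphism invariant, so since G1 and G2 have different degree sequences they cannot be isomorphic.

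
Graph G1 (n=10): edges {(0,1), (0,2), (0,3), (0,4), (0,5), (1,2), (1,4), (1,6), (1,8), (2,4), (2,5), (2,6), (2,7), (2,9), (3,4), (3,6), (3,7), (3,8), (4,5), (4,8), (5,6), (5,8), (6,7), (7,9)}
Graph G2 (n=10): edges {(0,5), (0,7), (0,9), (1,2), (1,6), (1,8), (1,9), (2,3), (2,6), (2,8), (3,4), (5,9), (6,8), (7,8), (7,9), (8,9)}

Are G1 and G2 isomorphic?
No, not isomorphic

The graphs are NOT isomorphic.

Degrees in G1: deg(0)=5, deg(1)=5, deg(2)=7, deg(3)=5, deg(4)=6, deg(5)=5, deg(6)=5, deg(7)=4, deg(8)=4, deg(9)=2.
Sorted degree sequence of G1: [7, 6, 5, 5, 5, 5, 5, 4, 4, 2].
Degrees in G2: deg(0)=3, deg(1)=4, deg(2)=4, deg(3)=2, deg(4)=1, deg(5)=2, deg(6)=3, deg(7)=3, deg(8)=5, deg(9)=5.
Sorted degree sequence of G2: [5, 5, 4, 4, 3, 3, 3, 2, 2, 1].
The (sorted) degree sequence is an isomorphism invariant, so since G1 and G2 have different degree sequences they cannot be isomorphic.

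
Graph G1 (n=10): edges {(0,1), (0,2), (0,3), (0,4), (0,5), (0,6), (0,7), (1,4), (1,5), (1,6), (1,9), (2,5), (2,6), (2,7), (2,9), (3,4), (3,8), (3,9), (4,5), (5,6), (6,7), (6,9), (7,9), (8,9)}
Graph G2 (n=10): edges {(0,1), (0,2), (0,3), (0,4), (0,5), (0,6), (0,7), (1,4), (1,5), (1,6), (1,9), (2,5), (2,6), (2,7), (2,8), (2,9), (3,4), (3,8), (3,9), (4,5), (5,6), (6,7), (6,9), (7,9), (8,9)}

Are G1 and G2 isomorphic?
No, not isomorphic

The graphs are NOT isomorphic.

Counting edges: G1 has 24 edge(s); G2 has 25 edge(s).
Edge count is an isomorphism invariant (a bijection on vertices induces a bijection on edges), so differing edge counts rule out isomorphism.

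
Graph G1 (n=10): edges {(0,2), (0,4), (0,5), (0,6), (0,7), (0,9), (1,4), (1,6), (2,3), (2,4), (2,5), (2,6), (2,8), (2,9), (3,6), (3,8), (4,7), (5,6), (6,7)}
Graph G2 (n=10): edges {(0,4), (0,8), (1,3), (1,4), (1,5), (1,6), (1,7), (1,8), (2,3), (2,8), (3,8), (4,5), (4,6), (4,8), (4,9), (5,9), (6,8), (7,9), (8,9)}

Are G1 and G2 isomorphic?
Yes, isomorphic

The graphs are isomorphic.
One valid mapping φ: V(G1) → V(G2): 0→4, 1→7, 2→8, 3→3, 4→9, 5→6, 6→1, 7→5, 8→2, 9→0

Verify φ preserves adjacency — for each edge of G1, its image is an edge of G2:
  (0,2) → (φ(0),φ(2)) = (4,8) ∈ E(G2) ✓
  (0,4) → (φ(0),φ(4)) = (4,9) ∈ E(G2) ✓
  (0,5) → (φ(0),φ(5)) = (4,6) ∈ E(G2) ✓
  (0,6) → (φ(0),φ(6)) = (1,4) ∈ E(G2) ✓
  (0,7) → (φ(0),φ(7)) = (4,5) ∈ E(G2) ✓
  (0,9) → (φ(0),φ(9)) = (0,4) ∈ E(G2) ✓
  (1,4) → (φ(1),φ(4)) = (7,9) ∈ E(G2) ✓
  (1,6) → (φ(1),φ(6)) = (1,7) ∈ E(G2) ✓
  (2,3) → (φ(2),φ(3)) = (3,8) ∈ E(G2) ✓
  (2,4) → (φ(2),φ(4)) = (8,9) ∈ E(G2) ✓
  (2,5) → (φ(2),φ(5)) = (6,8) ∈ E(G2) ✓
  (2,6) → (φ(2),φ(6)) = (1,8) ∈ E(G2) ✓
  (2,8) → (φ(2),φ(8)) = (2,8) ∈ E(G2) ✓
  (2,9) → (φ(2),φ(9)) = (0,8) ∈ E(G2) ✓
  (3,6) → (φ(3),φ(6)) = (1,3) ∈ E(G2) ✓
  (3,8) → (φ(3),φ(8)) = (2,3) ∈ E(G2) ✓
  (4,7) → (φ(4),φ(7)) = (5,9) ∈ E(G2) ✓
  (5,6) → (φ(5),φ(6)) = (1,6) ∈ E(G2) ✓
  (6,7) → (φ(6),φ(7)) = (1,5) ∈ E(G2) ✓
All 19 edges of G1 map to edges of G2, and |E(G1)| = |E(G2)| = 19, so φ is a bijection on edges as well as vertices. Hence G1 ≅ G2.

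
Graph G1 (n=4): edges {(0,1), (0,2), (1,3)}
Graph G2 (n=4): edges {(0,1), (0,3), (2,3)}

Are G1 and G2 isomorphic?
Yes, isomorphic

The graphs are isomorphic.
One valid mapping φ: V(G1) → V(G2): 0→3, 1→0, 2→2, 3→1

Verify φ preserves adjacency — for each edge of G1, its image is an edge of G2:
  (0,1) → (φ(0),φ(1)) = (0,3) ∈ E(G2) ✓
  (0,2) → (φ(0),φ(2)) = (2,3) ∈ E(G2) ✓
  (1,3) → (φ(1),φ(3)) = (0,1) ∈ E(G2) ✓
All 3 edges of G1 map to edges of G2, and |E(G1)| = |E(G2)| = 3, so φ is a bijection on edges as well as vertices. Hence G1 ≅ G2.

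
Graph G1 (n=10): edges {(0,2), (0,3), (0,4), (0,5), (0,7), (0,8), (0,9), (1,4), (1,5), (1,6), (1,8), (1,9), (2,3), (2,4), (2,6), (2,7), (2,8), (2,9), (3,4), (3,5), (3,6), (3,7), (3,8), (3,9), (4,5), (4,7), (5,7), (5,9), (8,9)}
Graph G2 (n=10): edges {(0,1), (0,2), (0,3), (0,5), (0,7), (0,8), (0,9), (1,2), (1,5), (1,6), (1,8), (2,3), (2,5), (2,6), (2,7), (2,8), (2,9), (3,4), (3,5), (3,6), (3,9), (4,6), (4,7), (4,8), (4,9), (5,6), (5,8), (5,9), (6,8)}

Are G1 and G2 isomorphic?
Yes, isomorphic

The graphs are isomorphic.
One valid mapping φ: V(G1) → V(G2): 0→5, 1→4, 2→0, 3→2, 4→8, 5→6, 6→7, 7→1, 8→9, 9→3

Verify φ preserves adjacency — for each edge of G1, its image is an edge of G2:
  (0,2) → (φ(0),φ(2)) = (0,5) ∈ E(G2) ✓
  (0,3) → (φ(0),φ(3)) = (2,5) ∈ E(G2) ✓
  (0,4) → (φ(0),φ(4)) = (5,8) ∈ E(G2) ✓
  (0,5) → (φ(0),φ(5)) = (5,6) ∈ E(G2) ✓
  (0,7) → (φ(0),φ(7)) = (1,5) ∈ E(G2) ✓
  (0,8) → (φ(0),φ(8)) = (5,9) ∈ E(G2) ✓
  (0,9) → (φ(0),φ(9)) = (3,5) ∈ E(G2) ✓
  (1,4) → (φ(1),φ(4)) = (4,8) ∈ E(G2) ✓
  (1,5) → (φ(1),φ(5)) = (4,6) ∈ E(G2) ✓
  (1,6) → (φ(1),φ(6)) = (4,7) ∈ E(G2) ✓
  (1,8) → (φ(1),φ(8)) = (4,9) ∈ E(G2) ✓
  (1,9) → (φ(1),φ(9)) = (3,4) ∈ E(G2) ✓
  (2,3) → (φ(2),φ(3)) = (0,2) ∈ E(G2) ✓
  (2,4) → (φ(2),φ(4)) = (0,8) ∈ E(G2) ✓
  (2,6) → (φ(2),φ(6)) = (0,7) ∈ E(G2) ✓
  (2,7) → (φ(2),φ(7)) = (0,1) ∈ E(G2) ✓
  (2,8) → (φ(2),φ(8)) = (0,9) ∈ E(G2) ✓
  (2,9) → (φ(2),φ(9)) = (0,3) ∈ E(G2) ✓
  (3,4) → (φ(3),φ(4)) = (2,8) ∈ E(G2) ✓
  (3,5) → (φ(3),φ(5)) = (2,6) ∈ E(G2) ✓
  (3,6) → (φ(3),φ(6)) = (2,7) ∈ E(G2) ✓
  (3,7) → (φ(3),φ(7)) = (1,2) ∈ E(G2) ✓
  (3,8) → (φ(3),φ(8)) = (2,9) ∈ E(G2) ✓
  (3,9) → (φ(3),φ(9)) = (2,3) ∈ E(G2) ✓
  (4,5) → (φ(4),φ(5)) = (6,8) ∈ E(G2) ✓
  (4,7) → (φ(4),φ(7)) = (1,8) ∈ E(G2) ✓
  (5,7) → (φ(5),φ(7)) = (1,6) ∈ E(G2) ✓
  (5,9) → (φ(5),φ(9)) = (3,6) ∈ E(G2) ✓
  (8,9) → (φ(8),φ(9)) = (3,9) ∈ E(G2) ✓
All 29 edges of G1 map to edges of G2, and |E(G1)| = |E(G2)| = 29, so φ is a bijection on edges as well as vertices. Hence G1 ≅ G2.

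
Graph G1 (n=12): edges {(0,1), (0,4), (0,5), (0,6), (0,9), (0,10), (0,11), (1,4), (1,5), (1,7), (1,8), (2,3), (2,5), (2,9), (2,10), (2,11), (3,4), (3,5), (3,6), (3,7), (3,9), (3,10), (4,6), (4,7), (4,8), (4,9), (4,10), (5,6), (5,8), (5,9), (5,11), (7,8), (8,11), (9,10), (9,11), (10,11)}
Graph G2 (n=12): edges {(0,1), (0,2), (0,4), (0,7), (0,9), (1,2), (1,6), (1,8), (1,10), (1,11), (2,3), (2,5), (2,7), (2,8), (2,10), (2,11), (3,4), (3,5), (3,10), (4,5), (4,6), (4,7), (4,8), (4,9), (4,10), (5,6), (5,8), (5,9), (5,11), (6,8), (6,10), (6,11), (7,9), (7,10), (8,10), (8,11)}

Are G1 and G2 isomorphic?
Yes, isomorphic

The graphs are isomorphic.
One valid mapping φ: V(G1) → V(G2): 0→10, 1→7, 2→11, 3→5, 4→4, 5→2, 6→3, 7→9, 8→0, 9→8, 10→6, 11→1

Verify φ preserves adjacency — for each edge of G1, its image is an edge of G2:
  (0,1) → (φ(0),φ(1)) = (7,10) ∈ E(G2) ✓
  (0,4) → (φ(0),φ(4)) = (4,10) ∈ E(G2) ✓
  (0,5) → (φ(0),φ(5)) = (2,10) ∈ E(G2) ✓
  (0,6) → (φ(0),φ(6)) = (3,10) ∈ E(G2) ✓
  (0,9) → (φ(0),φ(9)) = (8,10) ∈ E(G2) ✓
  (0,10) → (φ(0),φ(10)) = (6,10) ∈ E(G2) ✓
  (0,11) → (φ(0),φ(11)) = (1,10) ∈ E(G2) ✓
  (1,4) → (φ(1),φ(4)) = (4,7) ∈ E(G2) ✓
  (1,5) → (φ(1),φ(5)) = (2,7) ∈ E(G2) ✓
  (1,7) → (φ(1),φ(7)) = (7,9) ∈ E(G2) ✓
  (1,8) → (φ(1),φ(8)) = (0,7) ∈ E(G2) ✓
  (2,3) → (φ(2),φ(3)) = (5,11) ∈ E(G2) ✓
  (2,5) → (φ(2),φ(5)) = (2,11) ∈ E(G2) ✓
  (2,9) → (φ(2),φ(9)) = (8,11) ∈ E(G2) ✓
  (2,10) → (φ(2),φ(10)) = (6,11) ∈ E(G2) ✓
  (2,11) → (φ(2),φ(11)) = (1,11) ∈ E(G2) ✓
  (3,4) → (φ(3),φ(4)) = (4,5) ∈ E(G2) ✓
  (3,5) → (φ(3),φ(5)) = (2,5) ∈ E(G2) ✓
  (3,6) → (φ(3),φ(6)) = (3,5) ∈ E(G2) ✓
  (3,7) → (φ(3),φ(7)) = (5,9) ∈ E(G2) ✓
  (3,9) → (φ(3),φ(9)) = (5,8) ∈ E(G2) ✓
  (3,10) → (φ(3),φ(10)) = (5,6) ∈ E(G2) ✓
  (4,6) → (φ(4),φ(6)) = (3,4) ∈ E(G2) ✓
  (4,7) → (φ(4),φ(7)) = (4,9) ∈ E(G2) ✓
  (4,8) → (φ(4),φ(8)) = (0,4) ∈ E(G2) ✓
  (4,9) → (φ(4),φ(9)) = (4,8) ∈ E(G2) ✓
  (4,10) → (φ(4),φ(10)) = (4,6) ∈ E(G2) ✓
  (5,6) → (φ(5),φ(6)) = (2,3) ∈ E(G2) ✓
  (5,8) → (φ(5),φ(8)) = (0,2) ∈ E(G2) ✓
  (5,9) → (φ(5),φ(9)) = (2,8) ∈ E(G2) ✓
  (5,11) → (φ(5),φ(11)) = (1,2) ∈ E(G2) ✓
  (7,8) → (φ(7),φ(8)) = (0,9) ∈ E(G2) ✓
  (8,11) → (φ(8),φ(11)) = (0,1) ∈ E(G2) ✓
  (9,10) → (φ(9),φ(10)) = (6,8) ∈ E(G2) ✓
  (9,11) → (φ(9),φ(11)) = (1,8) ∈ E(G2) ✓
  (10,11) → (φ(10),φ(11)) = (1,6) ∈ E(G2) ✓
All 36 edges of G1 map to edges of G2, and |E(G1)| = |E(G2)| = 36, so φ is a bijection on edges as well as vertices. Hence G1 ≅ G2.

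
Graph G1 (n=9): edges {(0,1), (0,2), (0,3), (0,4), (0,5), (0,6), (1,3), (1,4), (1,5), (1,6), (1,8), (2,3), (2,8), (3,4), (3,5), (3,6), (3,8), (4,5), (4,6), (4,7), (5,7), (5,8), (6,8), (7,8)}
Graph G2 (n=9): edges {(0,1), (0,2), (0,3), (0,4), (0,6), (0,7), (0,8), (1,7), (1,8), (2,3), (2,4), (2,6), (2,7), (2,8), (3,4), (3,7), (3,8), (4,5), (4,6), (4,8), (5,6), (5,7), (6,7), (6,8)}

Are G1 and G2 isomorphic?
Yes, isomorphic

The graphs are isomorphic.
One valid mapping φ: V(G1) → V(G2): 0→8, 1→2, 2→1, 3→0, 4→4, 5→6, 6→3, 7→5, 8→7

Verify φ preserves adjacency — for each edge of G1, its image is an edge of G2:
  (0,1) → (φ(0),φ(1)) = (2,8) ∈ E(G2) ✓
  (0,2) → (φ(0),φ(2)) = (1,8) ∈ E(G2) ✓
  (0,3) → (φ(0),φ(3)) = (0,8) ∈ E(G2) ✓
  (0,4) → (φ(0),φ(4)) = (4,8) ∈ E(G2) ✓
  (0,5) → (φ(0),φ(5)) = (6,8) ∈ E(G2) ✓
  (0,6) → (φ(0),φ(6)) = (3,8) ∈ E(G2) ✓
  (1,3) → (φ(1),φ(3)) = (0,2) ∈ E(G2) ✓
  (1,4) → (φ(1),φ(4)) = (2,4) ∈ E(G2) ✓
  (1,5) → (φ(1),φ(5)) = (2,6) ∈ E(G2) ✓
  (1,6) → (φ(1),φ(6)) = (2,3) ∈ E(G2) ✓
  (1,8) → (φ(1),φ(8)) = (2,7) ∈ E(G2) ✓
  (2,3) → (φ(2),φ(3)) = (0,1) ∈ E(G2) ✓
  (2,8) → (φ(2),φ(8)) = (1,7) ∈ E(G2) ✓
  (3,4) → (φ(3),φ(4)) = (0,4) ∈ E(G2) ✓
  (3,5) → (φ(3),φ(5)) = (0,6) ∈ E(G2) ✓
  (3,6) → (φ(3),φ(6)) = (0,3) ∈ E(G2) ✓
  (3,8) → (φ(3),φ(8)) = (0,7) ∈ E(G2) ✓
  (4,5) → (φ(4),φ(5)) = (4,6) ∈ E(G2) ✓
  (4,6) → (φ(4),φ(6)) = (3,4) ∈ E(G2) ✓
  (4,7) → (φ(4),φ(7)) = (4,5) ∈ E(G2) ✓
  (5,7) → (φ(5),φ(7)) = (5,6) ∈ E(G2) ✓
  (5,8) → (φ(5),φ(8)) = (6,7) ∈ E(G2) ✓
  (6,8) → (φ(6),φ(8)) = (3,7) ∈ E(G2) ✓
  (7,8) → (φ(7),φ(8)) = (5,7) ∈ E(G2) ✓
All 24 edges of G1 map to edges of G2, and |E(G1)| = |E(G2)| = 24, so φ is a bijection on edges as well as vertices. Hence G1 ≅ G2.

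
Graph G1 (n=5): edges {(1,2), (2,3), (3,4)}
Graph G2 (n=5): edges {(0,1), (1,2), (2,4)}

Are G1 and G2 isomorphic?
Yes, isomorphic

The graphs are isomorphic.
One valid mapping φ: V(G1) → V(G2): 0→3, 1→0, 2→1, 3→2, 4→4

Verify φ preserves adjacency — for each edge of G1, its image is an edge of G2:
  (1,2) → (φ(1),φ(2)) = (0,1) ∈ E(G2) ✓
  (2,3) → (φ(2),φ(3)) = (1,2) ∈ E(G2) ✓
  (3,4) → (φ(3),φ(4)) = (2,4) ∈ E(G2) ✓
All 3 edges of G1 map to edges of G2, and |E(G1)| = |E(G2)| = 3, so φ is a bijection on edges as well as vertices. Hence G1 ≅ G2.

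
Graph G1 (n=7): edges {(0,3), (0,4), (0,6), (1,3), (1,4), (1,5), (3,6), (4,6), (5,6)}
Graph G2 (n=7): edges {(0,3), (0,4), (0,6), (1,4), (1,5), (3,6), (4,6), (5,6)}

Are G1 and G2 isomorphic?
No, not isomorphic

The graphs are NOT isomorphic.

Counting edges: G1 has 9 edge(s); G2 has 8 edge(s).
Edge count is an isomorphism invariant (a bijection on vertices induces a bijection on edges), so differing edge counts rule out isomorphism.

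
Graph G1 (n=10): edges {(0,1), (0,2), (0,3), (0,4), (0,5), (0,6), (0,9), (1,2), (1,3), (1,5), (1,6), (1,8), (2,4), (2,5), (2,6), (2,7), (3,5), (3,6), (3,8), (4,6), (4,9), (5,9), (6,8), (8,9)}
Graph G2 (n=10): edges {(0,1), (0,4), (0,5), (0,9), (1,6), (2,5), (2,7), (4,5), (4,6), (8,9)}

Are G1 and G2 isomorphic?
No, not isomorphic

The graphs are NOT isomorphic.

Degrees in G1: deg(0)=7, deg(1)=6, deg(2)=6, deg(3)=5, deg(4)=4, deg(5)=5, deg(6)=6, deg(7)=1, deg(8)=4, deg(9)=4.
Sorted degree sequence of G1: [7, 6, 6, 6, 5, 5, 4, 4, 4, 1].
Degrees in G2: deg(0)=4, deg(1)=2, deg(2)=2, deg(3)=0, deg(4)=3, deg(5)=3, deg(6)=2, deg(7)=1, deg(8)=1, deg(9)=2.
Sorted degree sequence of G2: [4, 3, 3, 2, 2, 2, 2, 1, 1, 0].
The (sorted) degree sequence is an isomorphism invariant, so since G1 and G2 have different degree sequences they cannot be isomorphic.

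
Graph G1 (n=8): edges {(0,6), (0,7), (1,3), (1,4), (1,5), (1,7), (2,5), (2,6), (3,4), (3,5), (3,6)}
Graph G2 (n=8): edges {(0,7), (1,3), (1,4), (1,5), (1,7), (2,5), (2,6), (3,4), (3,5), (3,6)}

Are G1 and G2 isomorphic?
No, not isomorphic

The graphs are NOT isomorphic.

Counting edges: G1 has 11 edge(s); G2 has 10 edge(s).
Edge count is an isomorphism invariant (a bijection on vertices induces a bijection on edges), so differing edge counts rule out isomorphism.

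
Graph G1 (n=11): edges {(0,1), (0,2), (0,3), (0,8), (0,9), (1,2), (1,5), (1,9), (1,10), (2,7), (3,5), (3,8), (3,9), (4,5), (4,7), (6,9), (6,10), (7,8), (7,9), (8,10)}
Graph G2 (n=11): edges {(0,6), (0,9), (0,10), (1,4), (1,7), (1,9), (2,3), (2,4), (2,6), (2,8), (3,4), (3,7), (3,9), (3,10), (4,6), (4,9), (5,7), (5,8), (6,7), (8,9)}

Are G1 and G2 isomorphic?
Yes, isomorphic

The graphs are isomorphic.
One valid mapping φ: V(G1) → V(G2): 0→4, 1→9, 2→1, 3→2, 4→5, 5→8, 6→10, 7→7, 8→6, 9→3, 10→0

Verify φ preserves adjacency — for each edge of G1, its image is an edge of G2:
  (0,1) → (φ(0),φ(1)) = (4,9) ∈ E(G2) ✓
  (0,2) → (φ(0),φ(2)) = (1,4) ∈ E(G2) ✓
  (0,3) → (φ(0),φ(3)) = (2,4) ∈ E(G2) ✓
  (0,8) → (φ(0),φ(8)) = (4,6) ∈ E(G2) ✓
  (0,9) → (φ(0),φ(9)) = (3,4) ∈ E(G2) ✓
  (1,2) → (φ(1),φ(2)) = (1,9) ∈ E(G2) ✓
  (1,5) → (φ(1),φ(5)) = (8,9) ∈ E(G2) ✓
  (1,9) → (φ(1),φ(9)) = (3,9) ∈ E(G2) ✓
  (1,10) → (φ(1),φ(10)) = (0,9) ∈ E(G2) ✓
  (2,7) → (φ(2),φ(7)) = (1,7) ∈ E(G2) ✓
  (3,5) → (φ(3),φ(5)) = (2,8) ∈ E(G2) ✓
  (3,8) → (φ(3),φ(8)) = (2,6) ∈ E(G2) ✓
  (3,9) → (φ(3),φ(9)) = (2,3) ∈ E(G2) ✓
  (4,5) → (φ(4),φ(5)) = (5,8) ∈ E(G2) ✓
  (4,7) → (φ(4),φ(7)) = (5,7) ∈ E(G2) ✓
  (6,9) → (φ(6),φ(9)) = (3,10) ∈ E(G2) ✓
  (6,10) → (φ(6),φ(10)) = (0,10) ∈ E(G2) ✓
  (7,8) → (φ(7),φ(8)) = (6,7) ∈ E(G2) ✓
  (7,9) → (φ(7),φ(9)) = (3,7) ∈ E(G2) ✓
  (8,10) → (φ(8),φ(10)) = (0,6) ∈ E(G2) ✓
All 20 edges of G1 map to edges of G2, and |E(G1)| = |E(G2)| = 20, so φ is a bijection on edges as well as vertices. Hence G1 ≅ G2.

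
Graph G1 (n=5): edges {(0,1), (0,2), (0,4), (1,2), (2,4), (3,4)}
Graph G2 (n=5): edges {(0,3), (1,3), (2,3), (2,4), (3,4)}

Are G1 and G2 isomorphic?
No, not isomorphic

The graphs are NOT isomorphic.

Counting triangles (3-cliques): G1 has 2, G2 has 1.
Triangle count is an isomorphism invariant, so differing triangle counts rule out isomorphism.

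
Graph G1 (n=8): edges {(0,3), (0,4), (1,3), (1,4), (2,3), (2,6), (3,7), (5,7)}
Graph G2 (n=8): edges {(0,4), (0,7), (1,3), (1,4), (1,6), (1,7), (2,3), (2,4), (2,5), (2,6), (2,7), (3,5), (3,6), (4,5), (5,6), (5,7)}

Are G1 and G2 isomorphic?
No, not isomorphic

The graphs are NOT isomorphic.

Degrees in G1: deg(0)=2, deg(1)=2, deg(2)=2, deg(3)=4, deg(4)=2, deg(5)=1, deg(6)=1, deg(7)=2.
Sorted degree sequence of G1: [4, 2, 2, 2, 2, 2, 1, 1].
Degrees in G2: deg(0)=2, deg(1)=4, deg(2)=5, deg(3)=4, deg(4)=4, deg(5)=5, deg(6)=4, deg(7)=4.
Sorted degree sequence of G2: [5, 5, 4, 4, 4, 4, 4, 2].
The (sorted) degree sequence is an isomorphism invariant, so since G1 and G2 have different degree sequences they cannot be isomorphic.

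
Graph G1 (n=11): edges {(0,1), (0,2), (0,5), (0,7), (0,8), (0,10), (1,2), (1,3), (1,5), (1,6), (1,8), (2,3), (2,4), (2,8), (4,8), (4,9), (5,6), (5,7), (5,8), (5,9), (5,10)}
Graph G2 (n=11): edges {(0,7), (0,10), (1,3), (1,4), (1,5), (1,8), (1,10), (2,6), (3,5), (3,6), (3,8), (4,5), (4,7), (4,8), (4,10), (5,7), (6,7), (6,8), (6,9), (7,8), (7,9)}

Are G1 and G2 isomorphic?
No, not isomorphic

The graphs are NOT isomorphic.

Counting triangles (3-cliques): G1 has 12, G2 has 10.
Triangle count is an isomorphism invariant, so differing triangle counts rule out isomorphism.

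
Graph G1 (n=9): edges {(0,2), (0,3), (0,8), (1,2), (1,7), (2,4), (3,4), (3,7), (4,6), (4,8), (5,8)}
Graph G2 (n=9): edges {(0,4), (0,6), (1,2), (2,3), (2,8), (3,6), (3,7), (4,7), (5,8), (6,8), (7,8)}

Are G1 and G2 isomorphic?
Yes, isomorphic

The graphs are isomorphic.
One valid mapping φ: V(G1) → V(G2): 0→3, 1→0, 2→6, 3→7, 4→8, 5→1, 6→5, 7→4, 8→2

Verify φ preserves adjacency — for each edge of G1, its image is an edge of G2:
  (0,2) → (φ(0),φ(2)) = (3,6) ∈ E(G2) ✓
  (0,3) → (φ(0),φ(3)) = (3,7) ∈ E(G2) ✓
  (0,8) → (φ(0),φ(8)) = (2,3) ∈ E(G2) ✓
  (1,2) → (φ(1),φ(2)) = (0,6) ∈ E(G2) ✓
  (1,7) → (φ(1),φ(7)) = (0,4) ∈ E(G2) ✓
  (2,4) → (φ(2),φ(4)) = (6,8) ∈ E(G2) ✓
  (3,4) → (φ(3),φ(4)) = (7,8) ∈ E(G2) ✓
  (3,7) → (φ(3),φ(7)) = (4,7) ∈ E(G2) ✓
  (4,6) → (φ(4),φ(6)) = (5,8) ∈ E(G2) ✓
  (4,8) → (φ(4),φ(8)) = (2,8) ∈ E(G2) ✓
  (5,8) → (φ(5),φ(8)) = (1,2) ∈ E(G2) ✓
All 11 edges of G1 map to edges of G2, and |E(G1)| = |E(G2)| = 11, so φ is a bijection on edges as well as vertices. Hence G1 ≅ G2.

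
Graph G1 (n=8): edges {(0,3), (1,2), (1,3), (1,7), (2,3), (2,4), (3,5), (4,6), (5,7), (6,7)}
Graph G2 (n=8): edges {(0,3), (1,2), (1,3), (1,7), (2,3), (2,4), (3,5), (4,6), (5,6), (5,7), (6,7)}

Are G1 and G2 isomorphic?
No, not isomorphic

The graphs are NOT isomorphic.

Counting edges: G1 has 10 edge(s); G2 has 11 edge(s).
Edge count is an isomorphism invariant (a bijection on vertices induces a bijection on edges), so differing edge counts rule out isomorphism.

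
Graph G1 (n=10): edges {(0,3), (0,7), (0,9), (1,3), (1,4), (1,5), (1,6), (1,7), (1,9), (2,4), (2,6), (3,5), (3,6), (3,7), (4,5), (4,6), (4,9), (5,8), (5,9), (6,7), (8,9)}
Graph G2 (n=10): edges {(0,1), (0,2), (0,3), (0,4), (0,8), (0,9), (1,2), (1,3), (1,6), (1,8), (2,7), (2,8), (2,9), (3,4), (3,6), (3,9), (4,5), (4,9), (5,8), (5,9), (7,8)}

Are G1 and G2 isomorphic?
Yes, isomorphic

The graphs are isomorphic.
One valid mapping φ: V(G1) → V(G2): 0→5, 1→0, 2→6, 3→9, 4→1, 5→2, 6→3, 7→4, 8→7, 9→8

Verify φ preserves adjacency — for each edge of G1, its image is an edge of G2:
  (0,3) → (φ(0),φ(3)) = (5,9) ∈ E(G2) ✓
  (0,7) → (φ(0),φ(7)) = (4,5) ∈ E(G2) ✓
  (0,9) → (φ(0),φ(9)) = (5,8) ∈ E(G2) ✓
  (1,3) → (φ(1),φ(3)) = (0,9) ∈ E(G2) ✓
  (1,4) → (φ(1),φ(4)) = (0,1) ∈ E(G2) ✓
  (1,5) → (φ(1),φ(5)) = (0,2) ∈ E(G2) ✓
  (1,6) → (φ(1),φ(6)) = (0,3) ∈ E(G2) ✓
  (1,7) → (φ(1),φ(7)) = (0,4) ∈ E(G2) ✓
  (1,9) → (φ(1),φ(9)) = (0,8) ∈ E(G2) ✓
  (2,4) → (φ(2),φ(4)) = (1,6) ∈ E(G2) ✓
  (2,6) → (φ(2),φ(6)) = (3,6) ∈ E(G2) ✓
  (3,5) → (φ(3),φ(5)) = (2,9) ∈ E(G2) ✓
  (3,6) → (φ(3),φ(6)) = (3,9) ∈ E(G2) ✓
  (3,7) → (φ(3),φ(7)) = (4,9) ∈ E(G2) ✓
  (4,5) → (φ(4),φ(5)) = (1,2) ∈ E(G2) ✓
  (4,6) → (φ(4),φ(6)) = (1,3) ∈ E(G2) ✓
  (4,9) → (φ(4),φ(9)) = (1,8) ∈ E(G2) ✓
  (5,8) → (φ(5),φ(8)) = (2,7) ∈ E(G2) ✓
  (5,9) → (φ(5),φ(9)) = (2,8) ∈ E(G2) ✓
  (6,7) → (φ(6),φ(7)) = (3,4) ∈ E(G2) ✓
  (8,9) → (φ(8),φ(9)) = (7,8) ∈ E(G2) ✓
All 21 edges of G1 map to edges of G2, and |E(G1)| = |E(G2)| = 21, so φ is a bijection on edges as well as vertices. Hence G1 ≅ G2.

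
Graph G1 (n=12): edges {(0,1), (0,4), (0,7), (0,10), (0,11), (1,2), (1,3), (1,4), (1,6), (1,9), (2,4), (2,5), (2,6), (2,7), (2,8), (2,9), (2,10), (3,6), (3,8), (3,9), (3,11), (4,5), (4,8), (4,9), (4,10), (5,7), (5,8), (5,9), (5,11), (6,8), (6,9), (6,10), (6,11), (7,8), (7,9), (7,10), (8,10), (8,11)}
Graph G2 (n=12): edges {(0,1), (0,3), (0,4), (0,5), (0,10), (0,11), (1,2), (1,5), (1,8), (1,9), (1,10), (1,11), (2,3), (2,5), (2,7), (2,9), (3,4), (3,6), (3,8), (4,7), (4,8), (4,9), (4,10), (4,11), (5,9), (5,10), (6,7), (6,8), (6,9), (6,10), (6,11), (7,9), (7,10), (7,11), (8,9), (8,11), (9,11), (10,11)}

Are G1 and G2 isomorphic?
Yes, isomorphic

The graphs are isomorphic.
One valid mapping φ: V(G1) → V(G2): 0→3, 1→0, 2→11, 3→5, 4→4, 5→7, 6→1, 7→6, 8→9, 9→10, 10→8, 11→2

Verify φ preserves adjacency — for each edge of G1, its image is an edge of G2:
  (0,1) → (φ(0),φ(1)) = (0,3) ∈ E(G2) ✓
  (0,4) → (φ(0),φ(4)) = (3,4) ∈ E(G2) ✓
  (0,7) → (φ(0),φ(7)) = (3,6) ∈ E(G2) ✓
  (0,10) → (φ(0),φ(10)) = (3,8) ∈ E(G2) ✓
  (0,11) → (φ(0),φ(11)) = (2,3) ∈ E(G2) ✓
  (1,2) → (φ(1),φ(2)) = (0,11) ∈ E(G2) ✓
  (1,3) → (φ(1),φ(3)) = (0,5) ∈ E(G2) ✓
  (1,4) → (φ(1),φ(4)) = (0,4) ∈ E(G2) ✓
  (1,6) → (φ(1),φ(6)) = (0,1) ∈ E(G2) ✓
  (1,9) → (φ(1),φ(9)) = (0,10) ∈ E(G2) ✓
  (2,4) → (φ(2),φ(4)) = (4,11) ∈ E(G2) ✓
  (2,5) → (φ(2),φ(5)) = (7,11) ∈ E(G2) ✓
  (2,6) → (φ(2),φ(6)) = (1,11) ∈ E(G2) ✓
  (2,7) → (φ(2),φ(7)) = (6,11) ∈ E(G2) ✓
  (2,8) → (φ(2),φ(8)) = (9,11) ∈ E(G2) ✓
  (2,9) → (φ(2),φ(9)) = (10,11) ∈ E(G2) ✓
  (2,10) → (φ(2),φ(10)) = (8,11) ∈ E(G2) ✓
  (3,6) → (φ(3),φ(6)) = (1,5) ∈ E(G2) ✓
  (3,8) → (φ(3),φ(8)) = (5,9) ∈ E(G2) ✓
  (3,9) → (φ(3),φ(9)) = (5,10) ∈ E(G2) ✓
  (3,11) → (φ(3),φ(11)) = (2,5) ∈ E(G2) ✓
  (4,5) → (φ(4),φ(5)) = (4,7) ∈ E(G2) ✓
  (4,8) → (φ(4),φ(8)) = (4,9) ∈ E(G2) ✓
  (4,9) → (φ(4),φ(9)) = (4,10) ∈ E(G2) ✓
  (4,10) → (φ(4),φ(10)) = (4,8) ∈ E(G2) ✓
  (5,7) → (φ(5),φ(7)) = (6,7) ∈ E(G2) ✓
  (5,8) → (φ(5),φ(8)) = (7,9) ∈ E(G2) ✓
  (5,9) → (φ(5),φ(9)) = (7,10) ∈ E(G2) ✓
  (5,11) → (φ(5),φ(11)) = (2,7) ∈ E(G2) ✓
  (6,8) → (φ(6),φ(8)) = (1,9) ∈ E(G2) ✓
  (6,9) → (φ(6),φ(9)) = (1,10) ∈ E(G2) ✓
  (6,10) → (φ(6),φ(10)) = (1,8) ∈ E(G2) ✓
  (6,11) → (φ(6),φ(11)) = (1,2) ∈ E(G2) ✓
  (7,8) → (φ(7),φ(8)) = (6,9) ∈ E(G2) ✓
  (7,9) → (φ(7),φ(9)) = (6,10) ∈ E(G2) ✓
  (7,10) → (φ(7),φ(10)) = (6,8) ∈ E(G2) ✓
  (8,10) → (φ(8),φ(10)) = (8,9) ∈ E(G2) ✓
  (8,11) → (φ(8),φ(11)) = (2,9) ∈ E(G2) ✓
All 38 edges of G1 map to edges of G2, and |E(G1)| = |E(G2)| = 38, so φ is a bijection on edges as well as vertices. Hence G1 ≅ G2.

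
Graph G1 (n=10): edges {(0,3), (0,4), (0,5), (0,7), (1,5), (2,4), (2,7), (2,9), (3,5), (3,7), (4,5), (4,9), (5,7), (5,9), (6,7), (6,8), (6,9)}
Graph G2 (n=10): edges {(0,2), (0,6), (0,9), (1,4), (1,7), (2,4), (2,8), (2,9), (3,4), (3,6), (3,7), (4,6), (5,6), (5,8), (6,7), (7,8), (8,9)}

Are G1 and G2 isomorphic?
No, not isomorphic

The graphs are NOT isomorphic.

Degrees in G1: deg(0)=4, deg(1)=1, deg(2)=3, deg(3)=3, deg(4)=4, deg(5)=6, deg(6)=3, deg(7)=5, deg(8)=1, deg(9)=4.
Sorted degree sequence of G1: [6, 5, 4, 4, 4, 3, 3, 3, 1, 1].
Degrees in G2: deg(0)=3, deg(1)=2, deg(2)=4, deg(3)=3, deg(4)=4, deg(5)=2, deg(6)=5, deg(7)=4, deg(8)=4, deg(9)=3.
Sorted degree sequence of G2: [5, 4, 4, 4, 4, 3, 3, 3, 2, 2].
The (sorted) degree sequence is an isomorphism invariant, so since G1 and G2 have different degree sequences they cannot be isomorphic.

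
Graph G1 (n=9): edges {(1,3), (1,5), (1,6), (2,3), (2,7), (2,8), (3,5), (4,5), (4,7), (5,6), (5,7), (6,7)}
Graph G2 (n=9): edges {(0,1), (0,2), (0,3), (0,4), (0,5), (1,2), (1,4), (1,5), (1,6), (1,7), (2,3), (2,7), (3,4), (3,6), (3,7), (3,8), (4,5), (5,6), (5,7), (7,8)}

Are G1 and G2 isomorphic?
No, not isomorphic

The graphs are NOT isomorphic.

Counting triangles (3-cliques): G1 has 4, G2 has 12.
Triangle count is an isomorphism invariant, so differing triangle counts rule out isomorphism.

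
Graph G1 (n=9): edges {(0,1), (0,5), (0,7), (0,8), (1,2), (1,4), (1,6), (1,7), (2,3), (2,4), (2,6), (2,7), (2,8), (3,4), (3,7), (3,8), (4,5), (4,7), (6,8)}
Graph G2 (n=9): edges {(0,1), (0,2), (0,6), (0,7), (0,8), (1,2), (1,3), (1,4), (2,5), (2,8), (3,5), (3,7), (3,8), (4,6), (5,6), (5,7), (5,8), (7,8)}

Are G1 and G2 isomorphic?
No, not isomorphic

The graphs are NOT isomorphic.

Counting triangles (3-cliques): G1 has 11, G2 has 8.
Triangle count is an isomorphism invariant, so differing triangle counts rule out isomorphism.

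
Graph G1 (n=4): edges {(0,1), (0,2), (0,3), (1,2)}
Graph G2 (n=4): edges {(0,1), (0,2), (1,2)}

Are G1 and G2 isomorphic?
No, not isomorphic

The graphs are NOT isomorphic.

Counting edges: G1 has 4 edge(s); G2 has 3 edge(s).
Edge count is an isomorphism invariant (a bijection on vertices induces a bijection on edges), so differing edge counts rule out isomorphism.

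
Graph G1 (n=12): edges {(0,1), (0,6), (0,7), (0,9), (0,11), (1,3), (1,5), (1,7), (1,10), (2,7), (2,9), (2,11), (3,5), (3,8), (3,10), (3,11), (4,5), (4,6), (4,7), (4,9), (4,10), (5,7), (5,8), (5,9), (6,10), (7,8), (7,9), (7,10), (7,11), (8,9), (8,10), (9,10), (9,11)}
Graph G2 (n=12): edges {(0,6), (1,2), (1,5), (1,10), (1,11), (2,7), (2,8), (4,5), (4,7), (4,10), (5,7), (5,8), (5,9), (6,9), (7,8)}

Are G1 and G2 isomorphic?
No, not isomorphic

The graphs are NOT isomorphic.

Connected components of G1: 1 component(s) with vertex sets [[0, 1, 2, 3, 4, 5, 6, 7, 8, 9, 10, 11]], sizes [12].
Connected components of G2: 2 component(s) with vertex sets [[3], [0, 1, 2, 4, 5, 6, 7, 8, 9, 10, 11]], sizes [1, 11].
The number of connected components (and the multiset of component sizes) is an isomorphism invariant — an isomorphism maps each component of G1 bijectively onto a component of G2. Since G1 has 1 component(s) and G2 has 2, they cannot be isomorphic.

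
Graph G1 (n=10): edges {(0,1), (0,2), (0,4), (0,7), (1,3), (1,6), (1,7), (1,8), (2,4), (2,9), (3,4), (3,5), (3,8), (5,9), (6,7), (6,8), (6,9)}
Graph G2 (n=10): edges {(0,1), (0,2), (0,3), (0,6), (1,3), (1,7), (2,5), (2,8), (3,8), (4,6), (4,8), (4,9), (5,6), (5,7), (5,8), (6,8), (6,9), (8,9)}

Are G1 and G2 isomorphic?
No, not isomorphic

The graphs are NOT isomorphic.

Degrees in G1: deg(0)=4, deg(1)=5, deg(2)=3, deg(3)=4, deg(4)=3, deg(5)=2, deg(6)=4, deg(7)=3, deg(8)=3, deg(9)=3.
Sorted degree sequence of G1: [5, 4, 4, 4, 3, 3, 3, 3, 3, 2].
Degrees in G2: deg(0)=4, deg(1)=3, deg(2)=3, deg(3)=3, deg(4)=3, deg(5)=4, deg(6)=5, deg(7)=2, deg(8)=6, deg(9)=3.
Sorted degree sequence of G2: [6, 5, 4, 4, 3, 3, 3, 3, 3, 2].
The (sorted) degree sequence is an isomorphism invariant, so since G1 and G2 have different degree sequences they cannot be isomorphic.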